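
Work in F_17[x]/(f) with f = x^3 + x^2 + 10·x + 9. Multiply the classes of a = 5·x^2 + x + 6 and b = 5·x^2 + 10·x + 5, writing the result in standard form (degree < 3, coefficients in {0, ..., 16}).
a · b ≡ 6·x^2 + 16·x + 15 (mod f(x))

Multiply as integer polynomials: a · b = 25·x^4 + 55·x^3 + 65·x^2 + 65·x + 30. Reducing coefficients mod 17: a · b ≡ 8·x^4 + 4·x^3 + 14·x^2 + 14·x + 13. Now divide by f(x) = x^3 + x^2 + 10·x + 9 in F_17[x], eliminating the leading term at each step:
  leading term 8·x^4: subtract (8·x)·f(x) = 8·x^4 + 8·x^3 + 12·x^2 + 4·x, leaving 13·x^3 + 2·x^2 + 10·x + 13 (coefficients mod 17)
  leading term 13·x^3: subtract (13)·f(x) = 13·x^3 + 13·x^2 + 11·x + 15, leaving 6·x^2 + 16·x + 15 (coefficients mod 17)
The degree is now < 3, so this is the remainder. Hence a · b ≡ 6·x^2 + 16·x + 15 in F_17[x]/(f).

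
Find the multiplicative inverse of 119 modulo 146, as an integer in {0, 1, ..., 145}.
119^(−1) ≡ 27 (mod 146)

Apply the extended Euclidean algorithm to (146, 119), tracking rows (r, s, t) with s·146 + t·119 = r. Each division r_prev = q·r_cur + r_new produces the new row as (previous row) − q·(current row):
  row A: (146, 1, 0)   [1·146 + 0·119 = 146]
  row B: (119, 0, 1)   [0·146 + 1·119 = 119]
  146 = 1·119 + 27   → row C = row A − 1·row B = (27, 1, −1)   [check: 1·146 − 1·119 = 27]
  119 = 4·27 + 11   → row D = row B − 4·row C = (11, −4, 5)   [check: −4·146 + 5·119 = 11]
  27 = 2·11 + 5   → row E = row C − 2·row D = (5, 9, −11)   [check: 9·146 − 11·119 = 5]
  11 = 2·5 + 1   → row F = row D − 2·row E = (1, −22, 27)   [check: −22·146 + 27·119 = 1]
  5 = 5·1 + 0   → remainder 0, stop. gcd = 1 (last nonzero row F).
The gcd is 1, so 119 is invertible mod 146. The last nonzero row gives −22·146 + 27·119 = 1, so t = 27. So 119^(−1) ≡ 27 (mod 146). Verify: 119 · 27 = 3213 ≡ 1 (mod 146). ✓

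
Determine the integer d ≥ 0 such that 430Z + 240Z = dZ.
(430, 240) = (10); d = 10

In the PID Z, (a, b) is generated by gcd(a, b). Compute gcd(430, 240) with the extended Euclidean algorithm, tracking rows (r, s, t) with s·430 + t·240 = r:
  row A: (430, 1, 0)   [1·430 + 0·240 = 430]
  row B: (240, 0, 1)   [0·430 + 1·240 = 240]
  430 = 1·240 + 190   → row C = row A − 1·row B = (190, 1, −1)   [check: 1·430 − 1·240 = 190]
  240 = 1·190 + 50   → row D = row B − 1·row C = (50, −1, 2)   [check: −1·430 + 2·240 = 50]
  190 = 3·50 + 40   → row E = row C − 3·row D = (40, 4, −7)   [check: 4·430 − 7·240 = 40]
  50 = 1·40 + 10   → row F = row D − 1·row E = (10, −5, 9)   [check: −5·430 + 9·240 = 10]
  40 = 4·10 + 0   → remainder 0, stop. gcd = 10 (last nonzero row F).
So gcd(430, 240) = 10, with Bézout identity −5·430 + 9·240 = 10. Containment (⊇): the Bézout identity exhibits 10 as an element of (430, 240), giving (10) ⊆ (430, 240). Containment (⊆): since 10 | 430 and 10 | 240 (430 = 10·43, 240 = 10·24), every Z-linear combination of 430 and 240 is divisible by 10, so (430, 240) ⊆ (10). Therefore (430, 240) = (10), d = 10.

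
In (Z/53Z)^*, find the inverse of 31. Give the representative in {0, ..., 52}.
31^(−1) ≡ 12 (mod 53)

Apply the extended Euclidean algorithm to (53, 31), tracking rows (r, s, t) with s·53 + t·31 = r. Each division r_prev = q·r_cur + r_new produces the new row as (previous row) − q·(current row):
  row A: (53, 1, 0)   [1·53 + 0·31 = 53]
  row B: (31, 0, 1)   [0·53 + 1·31 = 31]
  53 = 1·31 + 22   → row C = row A − 1·row B = (22, 1, −1)   [check: 1·53 − 1·31 = 22]
  31 = 1·22 + 9   → row D = row B − 1·row C = (9, −1, 2)   [check: −1·53 + 2·31 = 9]
  22 = 2·9 + 4   → row E = row C − 2·row D = (4, 3, −5)   [check: 3·53 − 5·31 = 4]
  9 = 2·4 + 1   → row F = row D − 2·row E = (1, −7, 12)   [check: −7·53 + 12·31 = 1]
  4 = 4·1 + 0   → remainder 0, stop. gcd = 1 (last nonzero row F).
The gcd is 1, so 31 is invertible mod 53. The last nonzero row gives −7·53 + 12·31 = 1, so t = 12. So 31^(−1) ≡ 12 (mod 53). Verify: 31 · 12 = 372 ≡ 1 (mod 53). ✓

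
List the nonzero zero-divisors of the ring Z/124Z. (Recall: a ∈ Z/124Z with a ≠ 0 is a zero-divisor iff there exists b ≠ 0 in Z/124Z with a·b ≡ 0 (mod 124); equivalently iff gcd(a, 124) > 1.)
nonzero zero-divisors of Z/124Z = {2, 4, 6, 8, 10, 12, 14, 16, 18, 20, 22, 24, 26, 28, 30, 31, 32, 34, 36, 38, 40, 42, 44, 46, 48, 50, 52, 54, 56, 58, 60, 62, 64, 66, 68, 70, 72, 74, 76, 78, 80, 82, 84, 86, 88, 90, 92, 93, 94, 96, 98, 100, 102, 104, 106, 108, 110, 112, 114, 116, 118, 120, 122}

An element a ∈ Z/124Z (with a ≠ 0) is a zero-divisor iff gcd(a, 124) > 1 (because a is a unit precisely when gcd(a, n) = 1, and in Z/nZ every nonzero, non-unit element is a zero-divisor). Scan a = 1, ..., 123 and keep those with gcd(a, 124) > 1:
  gcd(2, 124) = 2, gcd(4, 124) = 4, gcd(6, 124) = 2, gcd(8, 124) = 4, gcd(10, 124) = 2, gcd(12, 124) = 4, gcd(14, 124) = 2, gcd(16, 124) = 4, gcd(18, 124) = 2, gcd(20, 124) = 4, gcd(22, 124) = 2, gcd(24, 124) = 4, gcd(26, 124) = 2, gcd(28, 124) = 4, gcd(30, 124) = 2, gcd(31, 124) = 31, gcd(32, 124) = 4, gcd(34, 124) = 2, gcd(36, 124) = 4, gcd(38, 124) = 2, gcd(40, 124) = 4, gcd(42, 124) = 2, gcd(44, 124) = 4, gcd(46, 124) = 2, gcd(48, 124) = 4, gcd(50, 124) = 2, gcd(52, 124) = 4, gcd(54, 124) = 2, gcd(56, 124) = 4, gcd(58, 124) = 2, gcd(60, 124) = 4, gcd(62, 124) = 62, gcd(64, 124) = 4, gcd(66, 124) = 2, gcd(68, 124) = 4, gcd(70, 124) = 2, gcd(72, 124) = 4, gcd(74, 124) = 2, gcd(76, 124) = 4, gcd(78, 124) = 2, gcd(80, 124) = 4, gcd(82, 124) = 2, gcd(84, 124) = 4, gcd(86, 124) = 2, gcd(88, 124) = 4, gcd(90, 124) = 2, gcd(92, 124) = 4, gcd(93, 124) = 31, gcd(94, 124) = 2, gcd(96, 124) = 4, gcd(98, 124) = 2, gcd(100, 124) = 4, gcd(102, 124) = 2, gcd(104, 124) = 4, gcd(106, 124) = 2, gcd(108, 124) = 4, gcd(110, 124) = 2, gcd(112, 124) = 4, gcd(114, 124) = 2, gcd(116, 124) = 4, gcd(118, 124) = 2, gcd(120, 124) = 4, gcd(122, 124) = 2.
All other a ∈ {1, ..., 123} have gcd(a, 124) = 1 and are units. So the nonzero zero-divisors are exactly the 63 values of a appearing in this scan.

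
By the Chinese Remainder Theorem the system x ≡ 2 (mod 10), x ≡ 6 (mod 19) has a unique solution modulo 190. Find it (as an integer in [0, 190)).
x ≡ 82 (mod 190); the representative in [0, 190) is 82

The moduli 10, 19 are pairwise coprime, so by the CRT there is a unique solution mod 10·19 = 190.
Solve by successive substitution. Start with x ≡ 2 (mod 10).
  Combine with x ≡ 6 (mod 19): write x = 2 + 10·t and require 2 + 10·t ≡ 6 (mod 19), i.e. 10·t ≡ 6 − 2 ≡ 4 (mod 19). Since 10^(−1) ≡ 2 (mod 19), t ≡ 2·4 ≡ 8 (mod 19). So x ≡ 2 + 10·8 = 82 (mod 190).
Unique solution in [0, 190): x = 82.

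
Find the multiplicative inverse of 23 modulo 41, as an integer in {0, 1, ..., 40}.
Apply the extended Euclidean algorithm to (41, 23), tracking rows (r, s, t) with s·41 + t·23 = r. Each division r_prev = q·r_cur + r_new produces the new row as (previous row) − q·(current row):
  row A: (41, 1, 0)   [1·41 + 0·23 = 41]
  row B: (23, 0, 1)   [0·41 + 1·23 = 23]
  41 = 1·23 + 18   → row C = row A − 1·row B = (18, 1, −1)   [check: 1·41 − 1·23 = 18]
  23 = 1·18 + 5   → row D = row B − 1·row C = (5, −1, 2)   [check: −1·41 + 2·23 = 5]
  18 = 3·5 + 3   → row E = row C − 3·row D = (3, 4, −7)   [check: 4·41 − 7·23 = 3]
  5 = 1·3 + 2   → row F = row D − 1·row E = (2, −5, 9)   [check: −5·41 + 9·23 = 2]
  3 = 1·2 + 1   → row G = row E − 1·row F = (1, 9, −16)   [check: 9·41 − 16·23 = 1]
  2 = 2·1 + 0   → remainder 0, stop. gcd = 1 (last nonzero row G).
The gcd is 1, so 23 is invertible mod 41. The last nonzero row gives 9·41 − 16·23 = 1, so t = −16. So 23^(−1) ≡ −16 ≡ 25 (mod 41). Verify: 23 · 25 = 575 ≡ 1 (mod 41). ✓

Final answer: 23^(−1) ≡ 25 (mod 41)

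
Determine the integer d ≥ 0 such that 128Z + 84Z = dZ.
In the PID Z, (a, b) is generated by gcd(a, b). Compute gcd(128, 84) with the extended Euclidean algorithm, tracking rows (r, s, t) with s·128 + t·84 = r:
  row A: (128, 1, 0)   [1·128 + 0·84 = 128]
  row B: (84, 0, 1)   [0·128 + 1·84 = 84]
  128 = 1·84 + 44   → row C = row A − 1·row B = (44, 1, −1)   [check: 1·128 − 1·84 = 44]
  84 = 1·44 + 40   → row D = row B − 1·row C = (40, −1, 2)   [check: −1·128 + 2·84 = 40]
  44 = 1·40 + 4   → row E = row C − 1·row D = (4, 2, −3)   [check: 2·128 − 3·84 = 4]
  40 = 10·4 + 0   → remainder 0, stop. gcd = 4 (last nonzero row E).
So gcd(128, 84) = 4, with Bézout identity 2·128 − 3·84 = 4. Containment (⊇): the Bézout identity exhibits 4 as an element of (128, 84), giving (4) ⊆ (128, 84). Containment (⊆): since 4 | 128 and 4 | 84 (128 = 4·32, 84 = 4·21), every Z-linear combination of 128 and 84 is divisible by 4, so (128, 84) ⊆ (4). Therefore (128, 84) = (4), d = 4.

Final answer: (128, 84) = (4); d = 4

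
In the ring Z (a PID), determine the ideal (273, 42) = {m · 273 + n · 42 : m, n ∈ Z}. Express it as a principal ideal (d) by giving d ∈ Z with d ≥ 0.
In the PID Z, (a, b) is generated by gcd(a, b). Compute gcd(273, 42) with the extended Euclidean algorithm, tracking rows (r, s, t) with s·273 + t·42 = r:
  row A: (273, 1, 0)   [1·273 + 0·42 = 273]
  row B: (42, 0, 1)   [0·273 + 1·42 = 42]
  273 = 6·42 + 21   → row C = row A − 6·row B = (21, 1, −6)   [check: 1·273 − 6·42 = 21]
  42 = 2·21 + 0   → remainder 0, stop. gcd = 21 (last nonzero row C).
So gcd(273, 42) = 21, with Bézout identity 1·273 − 6·42 = 21. Containment (⊇): the Bézout identity exhibits 21 as an element of (273, 42), giving (21) ⊆ (273, 42). Containment (⊆): since 21 | 273 and 21 | 42 (273 = 21·13, 42 = 21·2), every Z-linear combination of 273 and 42 is divisible by 21, so (273, 42) ⊆ (21). Therefore (273, 42) = (21), d = 21.

Final answer: (273, 42) = (21); d = 21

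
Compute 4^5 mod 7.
2

Use repeated squaring. Binary(5) = 101. Walk through the bits of the exponent 5 left-to-right: at each bit after the leading one, square the running value, then multiply by 4 if the bit is 1 (always reducing mod 7):
  bit 1 = 1 (leading): start with 4.
  bit 2 = 0: square 4^2 = 16 ≡ 2 (mod 7).
  bit 3 = 1: square 2^2 = 4; bit is 1, so multiply 4·4 = 16 ≡ 2 (mod 7).
Final value: 4^5 ≡ 2 (mod 7).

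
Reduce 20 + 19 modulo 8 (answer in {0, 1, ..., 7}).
7

Reduce the summands first: 20 ≡ 4, 19 ≡ 3 (mod 8), so 20 + 19 ≡ 4 + 3 (mod 8). 4 + 3 = 7; 7 = 0·8 + 7, so (20 + 19) mod 8 = 7.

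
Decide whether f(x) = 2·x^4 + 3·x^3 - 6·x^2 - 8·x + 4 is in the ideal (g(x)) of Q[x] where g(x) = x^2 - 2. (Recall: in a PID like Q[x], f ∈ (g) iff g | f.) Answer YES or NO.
NO

In Q[x] the ideal (g) consists of all multiples of g, so f ∈ (g) iff g | f, i.e. iff the remainder of f on division by g is 0. Divide f by g (g is monic, so eliminate the leading term of the running remainder at each step):
  leading term 2·x^4: subtract (2·x^2)·g(x) = 2·x^4 - 4·x^2, leaving 3·x^3 - 2·x^2 - 8·x + 4
  leading term 3·x^3: subtract (3·x)·g(x) = 3·x^3 - 6·x, leaving -2·x^2 - 2·x + 4
  leading term -2·x^2: subtract (-2)·g(x) = 4 - 2·x^2, leaving -2·x
The remainder r(x) = -2·x ≠ 0 (and deg r < deg g), so g ∤ f, i.e. f ∉ (g).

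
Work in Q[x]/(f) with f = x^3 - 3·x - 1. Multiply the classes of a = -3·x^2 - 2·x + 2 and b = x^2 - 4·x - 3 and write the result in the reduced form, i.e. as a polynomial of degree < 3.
a · b ≡ 10·x^2 + 25·x + 4 (mod f(x))

First multiply in Q[x] without reducing: a · b = -3·x^4 + 10·x^3 + 19·x^2 - 2·x - 6. Now divide by f(x) = x^3 - 3·x - 1, eliminating the leading term at each step:
  leading term -3·x^4: subtract (-3·x)·f(x) = -3·x^4 + 9·x^2 + 3·x, leaving 10·x^3 + 10·x^2 - 5·x - 6
  leading term 10·x^3: subtract (10)·f(x) = 10·x^3 - 30·x - 10, leaving 10·x^2 + 25·x + 4
The degree is now < 3, so this is the remainder. Hence a · b ≡ 10·x^2 + 25·x + 4 in Q[x]/(f).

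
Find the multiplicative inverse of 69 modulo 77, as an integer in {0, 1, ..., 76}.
69^(−1) ≡ 48 (mod 77)

Apply the extended Euclidean algorithm to (77, 69), tracking rows (r, s, t) with s·77 + t·69 = r. Each division r_prev = q·r_cur + r_new produces the new row as (previous row) − q·(current row):
  row A: (77, 1, 0)   [1·77 + 0·69 = 77]
  row B: (69, 0, 1)   [0·77 + 1·69 = 69]
  77 = 1·69 + 8   → row C = row A − 1·row B = (8, 1, −1)   [check: 1·77 − 1·69 = 8]
  69 = 8·8 + 5   → row D = row B − 8·row C = (5, −8, 9)   [check: −8·77 + 9·69 = 5]
  8 = 1·5 + 3   → row E = row C − 1·row D = (3, 9, −10)   [check: 9·77 − 10·69 = 3]
  5 = 1·3 + 2   → row F = row D − 1·row E = (2, −17, 19)   [check: −17·77 + 19·69 = 2]
  3 = 1·2 + 1   → row G = row E − 1·row F = (1, 26, −29)   [check: 26·77 − 29·69 = 1]
  2 = 2·1 + 0   → remainder 0, stop. gcd = 1 (last nonzero row G).
The gcd is 1, so 69 is invertible mod 77. The last nonzero row gives 26·77 − 29·69 = 1, so t = −29. So 69^(−1) ≡ −29 ≡ 48 (mod 77). Verify: 69 · 48 = 3312 ≡ 1 (mod 77). ✓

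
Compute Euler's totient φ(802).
φ is multiplicative, with φ(p^e) = p^e − p^(e−1). Factorise 802 = 2 · 401. Then
  φ(802) = (2 − 1) · (401 − 1) = 1 · 400 = 400.

Final answer: φ(802) = 400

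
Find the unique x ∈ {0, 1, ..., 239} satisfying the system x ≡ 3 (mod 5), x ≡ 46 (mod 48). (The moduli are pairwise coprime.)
x ≡ 238 (mod 240); the representative in [0, 240) is 238

The moduli 5, 48 are pairwise coprime, so by the CRT there is a unique solution mod 5·48 = 240.
Solve by successive substitution. Start with x ≡ 3 (mod 5).
  Combine with x ≡ 46 (mod 48): write x = 3 + 5·t and require 3 + 5·t ≡ 46 (mod 48), i.e. 5·t ≡ 46 − 3 ≡ 43 (mod 48). Since 5^(−1) ≡ 29 (mod 48), t ≡ 29·43 ≡ 47 (mod 48). So x ≡ 3 + 5·47 = 238 (mod 240).
Unique solution in [0, 240): x = 238.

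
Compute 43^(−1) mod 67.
43^(−1) ≡ 53 (mod 67)

Apply the extended Euclidean algorithm to (67, 43), tracking rows (r, s, t) with s·67 + t·43 = r. Each division r_prev = q·r_cur + r_new produces the new row as (previous row) − q·(current row):
  row A: (67, 1, 0)   [1·67 + 0·43 = 67]
  row B: (43, 0, 1)   [0·67 + 1·43 = 43]
  67 = 1·43 + 24   → row C = row A − 1·row B = (24, 1, −1)   [check: 1·67 − 1·43 = 24]
  43 = 1·24 + 19   → row D = row B − 1·row C = (19, −1, 2)   [check: −1·67 + 2·43 = 19]
  24 = 1·19 + 5   → row E = row C − 1·row D = (5, 2, −3)   [check: 2·67 − 3·43 = 5]
  19 = 3·5 + 4   → row F = row D − 3·row E = (4, −7, 11)   [check: −7·67 + 11·43 = 4]
  5 = 1·4 + 1   → row G = row E − 1·row F = (1, 9, −14)   [check: 9·67 − 14·43 = 1]
  4 = 4·1 + 0   → remainder 0, stop. gcd = 1 (last nonzero row G).
The gcd is 1, so 43 is invertible mod 67. The last nonzero row gives 9·67 − 14·43 = 1, so t = −14. So 43^(−1) ≡ −14 ≡ 53 (mod 67). Verify: 43 · 53 = 2279 ≡ 1 (mod 67). ✓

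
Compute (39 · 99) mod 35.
Reduce the factors first: 39 ≡ 4, 99 ≡ 29 (mod 35), so 39 · 99 ≡ 4 · 29 (mod 35). 4 · 29 = 116. Dividing by 35: 116 = 3·35 + 11. So (39 · 99) mod 35 = 11.

Final answer: 11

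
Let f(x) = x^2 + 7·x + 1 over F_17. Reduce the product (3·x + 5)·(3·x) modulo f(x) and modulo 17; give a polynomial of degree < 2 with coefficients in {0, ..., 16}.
a · b ≡ 3·x + 8 (mod f(x))

Multiply as integer polynomials: a · b = 9·x^2 + 15·x. Reducing coefficients mod 17: a · b ≡ 9·x^2 + 15·x. Now divide by f(x) = x^2 + 7·x + 1 in F_17[x], eliminating the leading term at each step:
  leading term 9·x^2: subtract (9)·f(x) = 9·x^2 + 12·x + 9, leaving 3·x + 8 (coefficients mod 17)
The degree is now < 2, so this is the remainder. Hence a · b ≡ 3·x + 8 in F_17[x]/(f).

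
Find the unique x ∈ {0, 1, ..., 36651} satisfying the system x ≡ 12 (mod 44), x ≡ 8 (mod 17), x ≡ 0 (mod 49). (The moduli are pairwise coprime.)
x ≡ 3136 (mod 36652); the representative in [0, 36652) is 3136

The moduli 44, 17, 49 are pairwise coprime, so by the CRT there is a unique solution mod 44·17·49 = 36652.
Solve by successive substitution. Start with x ≡ 12 (mod 44).
  Combine with x ≡ 8 (mod 17): write x = 12 + 44·t and require 12 + 44·t ≡ 8 (mod 17), i.e. 44·t ≡ 8 − 12 ≡ 13 (mod 17). Since 44^(−1) ≡ 12 (mod 17) (44 ≡ 10 (mod 17)), t ≡ 12·13 ≡ 3 (mod 17). So x ≡ 12 + 44·3 = 144 (mod 748).
  Combine with x ≡ 0 (mod 49): write x = 144 + 748·t and require 144 + 748·t ≡ 0 (mod 49), i.e. 748·t ≡ 0 − 144 ≡ 3 (mod 49). Since 748^(−1) ≡ 34 (mod 49) (748 ≡ 13 (mod 49)), t ≡ 34·3 ≡ 4 (mod 49). So x ≡ 144 + 748·4 = 3136 (mod 36652).
Unique solution in [0, 36652): x = 3136.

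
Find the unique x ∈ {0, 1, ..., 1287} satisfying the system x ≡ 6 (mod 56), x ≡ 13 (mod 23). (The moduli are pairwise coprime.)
The moduli 56, 23 are pairwise coprime, so by the CRT there is a unique solution mod 56·23 = 1288.
Solve by successive substitution. Start with x ≡ 6 (mod 56).
  Combine with x ≡ 13 (mod 23): write x = 6 + 56·t and require 6 + 56·t ≡ 13 (mod 23), i.e. 56·t ≡ 13 − 6 ≡ 7 (mod 23). Since 56^(−1) ≡ 7 (mod 23) (56 ≡ 10 (mod 23)), t ≡ 7·7 ≡ 3 (mod 23). So x ≡ 6 + 56·3 = 174 (mod 1288).
Unique solution in [0, 1288): x = 174.

Final answer: x ≡ 174 (mod 1288); the representative in [0, 1288) is 174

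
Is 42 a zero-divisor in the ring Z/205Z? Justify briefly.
NO

gcd(42, 205) = 1, so 42 is a unit in Z/205Z (it has a multiplicative inverse). A unit cannot be a zero-divisor: if 42·b ≡ 0 then multiplying both sides by 42^(−1) gives b ≡ 0. So 42 is not a zero-divisor.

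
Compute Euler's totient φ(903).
φ is multiplicative, with φ(p^e) = p^e − p^(e−1). Factorise 903 = 3 · 7 · 43. Then
  φ(903) = (3 − 1) · (7 − 1) · (43 − 1) = 2 · 6 · 42 = 504.

Final answer: φ(903) = 504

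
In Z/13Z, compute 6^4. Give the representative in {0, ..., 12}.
Use repeated squaring. Binary(4) = 100. Walk through the bits of the exponent 4 left-to-right: at each bit after the leading one, square the running value, then multiply by 6 if the bit is 1 (always reducing mod 13):
  bit 1 = 1 (leading): start with 6.
  bit 2 = 0: square 6^2 = 36 ≡ 10 (mod 13).
  bit 3 = 0: square 10^2 = 100 ≡ 9 (mod 13).
Final value: 6^4 ≡ 9 (mod 13).

Final answer: 9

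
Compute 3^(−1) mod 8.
Apply the extended Euclidean algorithm to (8, 3), tracking rows (r, s, t) with s·8 + t·3 = r. Each division r_prev = q·r_cur + r_new produces the new row as (previous row) − q·(current row):
  row A: (8, 1, 0)   [1·8 + 0·3 = 8]
  row B: (3, 0, 1)   [0·8 + 1·3 = 3]
  8 = 2·3 + 2   → row C = row A − 2·row B = (2, 1, −2)   [check: 1·8 − 2·3 = 2]
  3 = 1·2 + 1   → row D = row B − 1·row C = (1, −1, 3)   [check: −1·8 + 3·3 = 1]
  2 = 2·1 + 0   → remainder 0, stop. gcd = 1 (last nonzero row D).
The gcd is 1, so 3 is invertible mod 8. The last nonzero row gives −1·8 + 3·3 = 1, so t = 3. So 3^(−1) ≡ 3 (mod 8). Verify: 3 · 3 = 9 ≡ 1 (mod 8). ✓

Final answer: 3^(−1) ≡ 3 (mod 8)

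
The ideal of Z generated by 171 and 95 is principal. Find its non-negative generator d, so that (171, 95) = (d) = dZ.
In the PID Z, (a, b) is generated by gcd(a, b). Compute gcd(171, 95) with the extended Euclidean algorithm, tracking rows (r, s, t) with s·171 + t·95 = r:
  row A: (171, 1, 0)   [1·171 + 0·95 = 171]
  row B: (95, 0, 1)   [0·171 + 1·95 = 95]
  171 = 1·95 + 76   → row C = row A − 1·row B = (76, 1, −1)   [check: 1·171 − 1·95 = 76]
  95 = 1·76 + 19   → row D = row B − 1·row C = (19, −1, 2)   [check: −1·171 + 2·95 = 19]
  76 = 4·19 + 0   → remainder 0, stop. gcd = 19 (last nonzero row D).
So gcd(171, 95) = 19, with Bézout identity −1·171 + 2·95 = 19. Containment (⊇): the Bézout identity exhibits 19 as an element of (171, 95), giving (19) ⊆ (171, 95). Containment (⊆): since 19 | 171 and 19 | 95 (171 = 19·9, 95 = 19·5), every Z-linear combination of 171 and 95 is divisible by 19, so (171, 95) ⊆ (19). Therefore (171, 95) = (19), d = 19.

Final answer: (171, 95) = (19); d = 19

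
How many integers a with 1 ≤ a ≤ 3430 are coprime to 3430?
The number of a ∈ {1, ..., 3430} with gcd(a, 3430) = 1 is by definition Euler's totient φ(3430). φ is multiplicative, with φ(p^e) = p^e − p^(e−1). Factorise 3430 = 2 · 5 · 7^3. Then
  φ(3430) = (2 − 1) · (5 − 1) · (7^3 − 7^2) = 1 · 4 · 294 = 1176.
So there are 1176 such integers.

Final answer: 1176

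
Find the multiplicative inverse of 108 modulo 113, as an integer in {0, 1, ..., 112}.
Apply the extended Euclidean algorithm to (113, 108), tracking rows (r, s, t) with s·113 + t·108 = r. Each division r_prev = q·r_cur + r_new produces the new row as (previous row) − q·(current row):
  row A: (113, 1, 0)   [1·113 + 0·108 = 113]
  row B: (108, 0, 1)   [0·113 + 1·108 = 108]
  113 = 1·108 + 5   → row C = row A − 1·row B = (5, 1, −1)   [check: 1·113 − 1·108 = 5]
  108 = 21·5 + 3   → row D = row B − 21·row C = (3, −21, 22)   [check: −21·113 + 22·108 = 3]
  5 = 1·3 + 2   → row E = row C − 1·row D = (2, 22, −23)   [check: 22·113 − 23·108 = 2]
  3 = 1·2 + 1   → row F = row D − 1·row E = (1, −43, 45)   [check: −43·113 + 45·108 = 1]
  2 = 2·1 + 0   → remainder 0, stop. gcd = 1 (last nonzero row F).
The gcd is 1, so 108 is invertible mod 113. The last nonzero row gives −43·113 + 45·108 = 1, so t = 45. So 108^(−1) ≡ 45 (mod 113). Verify: 108 · 45 = 4860 ≡ 1 (mod 113). ✓

Final answer: 108^(−1) ≡ 45 (mod 113)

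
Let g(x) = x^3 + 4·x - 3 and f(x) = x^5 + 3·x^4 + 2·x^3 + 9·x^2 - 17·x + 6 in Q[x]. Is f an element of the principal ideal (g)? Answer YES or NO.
YES

In Q[x] the ideal (g) consists of all multiples of g, so f ∈ (g) iff g | f, i.e. iff the remainder of f on division by g is 0. Divide f by g (g is monic, so eliminate the leading term of the running remainder at each step):
  leading term x^5: subtract (x^2)·g(x) = x^5 + 4·x^3 - 3·x^2, leaving 3·x^4 - 2·x^3 + 12·x^2 - 17·x + 6
  leading term 3·x^4: subtract (3·x)·g(x) = 3·x^4 + 12·x^2 - 9·x, leaving -2·x^3 - 8·x + 6
  leading term -2·x^3: subtract (-2)·g(x) = -2·x^3 - 8·x + 6, leaving 0
The remainder is 0, so f(x) = g(x) · h(x) with h(x) = x^2 + 3·x - 2. Hence g | f, i.e. f ∈ (g).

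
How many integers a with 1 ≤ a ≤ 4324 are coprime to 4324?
The number of a ∈ {1, ..., 4324} with gcd(a, 4324) = 1 is by definition Euler's totient φ(4324). φ is multiplicative, with φ(p^e) = p^e − p^(e−1). Factorise 4324 = 2^2 · 23 · 47. Then
  φ(4324) = (2^2 − 2^1) · (23 − 1) · (47 − 1) = 2 · 22 · 46 = 2024.
So there are 2024 such integers.

Final answer: 2024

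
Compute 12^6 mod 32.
0

Use repeated squaring. Binary(6) = 110. Walk through the bits of the exponent 6 left-to-right: at each bit after the leading one, square the running value, then multiply by 12 if the bit is 1 (always reducing mod 32):
  bit 1 = 1 (leading): start with 12.
  bit 2 = 1: square 12^2 = 144 ≡ 16; bit is 1, so multiply 16·12 = 192 ≡ 0 (mod 32).
  bit 3 = 0: square 0^2 = 0 (mod 32).
Final value: 12^6 ≡ 0 (mod 32).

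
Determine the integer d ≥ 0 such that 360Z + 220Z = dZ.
In the PID Z, (a, b) is generated by gcd(a, b). Compute gcd(360, 220) with the extended Euclidean algorithm, tracking rows (r, s, t) with s·360 + t·220 = r:
  row A: (360, 1, 0)   [1·360 + 0·220 = 360]
  row B: (220, 0, 1)   [0·360 + 1·220 = 220]
  360 = 1·220 + 140   → row C = row A − 1·row B = (140, 1, −1)   [check: 1·360 − 1·220 = 140]
  220 = 1·140 + 80   → row D = row B − 1·row C = (80, −1, 2)   [check: −1·360 + 2·220 = 80]
  140 = 1·80 + 60   → row E = row C − 1·row D = (60, 2, −3)   [check: 2·360 − 3·220 = 60]
  80 = 1·60 + 20   → row F = row D − 1·row E = (20, −3, 5)   [check: −3·360 + 5·220 = 20]
  60 = 3·20 + 0   → remainder 0, stop. gcd = 20 (last nonzero row F).
So gcd(360, 220) = 20, with Bézout identity −3·360 + 5·220 = 20. Containment (⊇): the Bézout identity exhibits 20 as an element of (360, 220), giving (20) ⊆ (360, 220). Containment (⊆): since 20 | 360 and 20 | 220 (360 = 20·18, 220 = 20·11), every Z-linear combination of 360 and 220 is divisible by 20, so (360, 220) ⊆ (20). Therefore (360, 220) = (20), d = 20.

Final answer: (360, 220) = (20); d = 20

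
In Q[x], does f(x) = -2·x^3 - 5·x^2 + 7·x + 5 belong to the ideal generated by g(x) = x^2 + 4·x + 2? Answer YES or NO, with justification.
NO

In Q[x] the ideal (g) consists of all multiples of g, so f ∈ (g) iff g | f, i.e. iff the remainder of f on division by g is 0. Divide f by g (g is monic, so eliminate the leading term of the running remainder at each step):
  leading term -2·x^3: subtract (-2·x)·g(x) = -2·x^3 - 8·x^2 - 4·x, leaving 3·x^2 + 11·x + 5
  leading term 3·x^2: subtract (3)·g(x) = 3·x^2 + 12·x + 6, leaving -x - 1
The remainder r(x) = -x - 1 ≠ 0 (and deg r < deg g), so g ∤ f, i.e. f ∉ (g).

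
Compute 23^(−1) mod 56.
Apply the extended Euclidean algorithm to (56, 23), tracking rows (r, s, t) with s·56 + t·23 = r. Each division r_prev = q·r_cur + r_new produces the new row as (previous row) − q·(current row):
  row A: (56, 1, 0)   [1·56 + 0·23 = 56]
  row B: (23, 0, 1)   [0·56 + 1·23 = 23]
  56 = 2·23 + 10   → row C = row A − 2·row B = (10, 1, −2)   [check: 1·56 − 2·23 = 10]
  23 = 2·10 + 3   → row D = row B − 2·row C = (3, −2, 5)   [check: −2·56 + 5·23 = 3]
  10 = 3·3 + 1   → row E = row C − 3·row D = (1, 7, −17)   [check: 7·56 − 17·23 = 1]
  3 = 3·1 + 0   → remainder 0, stop. gcd = 1 (last nonzero row E).
The gcd is 1, so 23 is invertible mod 56. The last nonzero row gives 7·56 − 17·23 = 1, so t = −17. So 23^(−1) ≡ −17 ≡ 39 (mod 56). Verify: 23 · 39 = 897 ≡ 1 (mod 56). ✓

Final answer: 23^(−1) ≡ 39 (mod 56)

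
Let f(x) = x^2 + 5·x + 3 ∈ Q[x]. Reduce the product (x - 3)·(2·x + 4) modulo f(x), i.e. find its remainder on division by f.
First multiply in Q[x] without reducing: a · b = 2·x^2 - 2·x - 12. Now divide by f(x) = x^2 + 5·x + 3, eliminating the leading term at each step:
  leading term 2·x^2: subtract (2)·f(x) = 2·x^2 + 10·x + 6, leaving -12·x - 18
The degree is now < 2, so this is the remainder. Hence a · b ≡ -12·x - 18 in Q[x]/(f).

Final answer: a · b ≡ -12·x - 18 (mod f(x))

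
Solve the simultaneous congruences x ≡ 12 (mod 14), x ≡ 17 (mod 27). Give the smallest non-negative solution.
x ≡ 152 (mod 378); the representative in [0, 378) is 152

The moduli 14, 27 are pairwise coprime, so by the CRT there is a unique solution mod 14·27 = 378.
Solve by successive substitution. Start with x ≡ 12 (mod 14).
  Combine with x ≡ 17 (mod 27): write x = 12 + 14·t and require 12 + 14·t ≡ 17 (mod 27), i.e. 14·t ≡ 17 − 12 ≡ 5 (mod 27). Since 14^(−1) ≡ 2 (mod 27), t ≡ 2·5 ≡ 10 (mod 27). So x ≡ 12 + 14·10 = 152 (mod 378).
Unique solution in [0, 378): x = 152.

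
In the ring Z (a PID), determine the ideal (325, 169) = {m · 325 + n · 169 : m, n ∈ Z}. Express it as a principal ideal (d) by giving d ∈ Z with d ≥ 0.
(325, 169) = (13); d = 13

In the PID Z, (a, b) is generated by gcd(a, b). Compute gcd(325, 169) with the extended Euclidean algorithm, tracking rows (r, s, t) with s·325 + t·169 = r:
  row A: (325, 1, 0)   [1·325 + 0·169 = 325]
  row B: (169, 0, 1)   [0·325 + 1·169 = 169]
  325 = 1·169 + 156   → row C = row A − 1·row B = (156, 1, −1)   [check: 1·325 − 1·169 = 156]
  169 = 1·156 + 13   → row D = row B − 1·row C = (13, −1, 2)   [check: −1·325 + 2·169 = 13]
  156 = 12·13 + 0   → remainder 0, stop. gcd = 13 (last nonzero row D).
So gcd(325, 169) = 13, with Bézout identity −1·325 + 2·169 = 13. Containment (⊇): the Bézout identity exhibits 13 as an element of (325, 169), giving (13) ⊆ (325, 169). Containment (⊆): since 13 | 325 and 13 | 169 (325 = 13·25, 169 = 13·13), every Z-linear combination of 325 and 169 is divisible by 13, so (325, 169) ⊆ (13). Therefore (325, 169) = (13), d = 13.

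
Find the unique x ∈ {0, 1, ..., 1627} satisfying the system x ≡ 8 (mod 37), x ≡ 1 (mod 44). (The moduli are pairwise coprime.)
The moduli 37, 44 are pairwise coprime, so by the CRT there is a unique solution mod 37·44 = 1628.
Solve by successive substitution. Start with x ≡ 8 (mod 37).
  Combine with x ≡ 1 (mod 44): write x = 8 + 37·t and require 8 + 37·t ≡ 1 (mod 44), i.e. 37·t ≡ 1 − 8 ≡ 37 (mod 44). Since 37^(−1) ≡ 25 (mod 44), t ≡ 25·37 ≡ 1 (mod 44). So x ≡ 8 + 37·1 = 45 (mod 1628).
Unique solution in [0, 1628): x = 45.

Final answer: x ≡ 45 (mod 1628); the representative in [0, 1628) is 45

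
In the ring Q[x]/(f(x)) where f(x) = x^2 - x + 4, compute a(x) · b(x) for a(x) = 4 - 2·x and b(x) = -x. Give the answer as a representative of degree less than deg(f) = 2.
a · b ≡ -2·x - 8 (mod f(x))

First multiply in Q[x] without reducing: a · b = 2·x^2 - 4·x. Now divide by f(x) = x^2 - x + 4, eliminating the leading term at each step:
  leading term 2·x^2: subtract (2)·f(x) = 2·x^2 - 2·x + 8, leaving -2·x - 8
The degree is now < 2, so this is the remainder. Hence a · b ≡ -2·x - 8 in Q[x]/(f).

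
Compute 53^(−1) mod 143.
Apply the extended Euclidean algorithm to (143, 53), tracking rows (r, s, t) with s·143 + t·53 = r. Each division r_prev = q·r_cur + r_new produces the new row as (previous row) − q·(current row):
  row A: (143, 1, 0)   [1·143 + 0·53 = 143]
  row B: (53, 0, 1)   [0·143 + 1·53 = 53]
  143 = 2·53 + 37   → row C = row A − 2·row B = (37, 1, −2)   [check: 1·143 − 2·53 = 37]
  53 = 1·37 + 16   → row D = row B − 1·row C = (16, −1, 3)   [check: −1·143 + 3·53 = 16]
  37 = 2·16 + 5   → row E = row C − 2·row D = (5, 3, −8)   [check: 3·143 − 8·53 = 5]
  16 = 3·5 + 1   → row F = row D − 3·row E = (1, −10, 27)   [check: −10·143 + 27·53 = 1]
  5 = 5·1 + 0   → remainder 0, stop. gcd = 1 (last nonzero row F).
The gcd is 1, so 53 is invertible mod 143. The last nonzero row gives −10·143 + 27·53 = 1, so t = 27. So 53^(−1) ≡ 27 (mod 143). Verify: 53 · 27 = 1431 ≡ 1 (mod 143). ✓

Final answer: 53^(−1) ≡ 27 (mod 143)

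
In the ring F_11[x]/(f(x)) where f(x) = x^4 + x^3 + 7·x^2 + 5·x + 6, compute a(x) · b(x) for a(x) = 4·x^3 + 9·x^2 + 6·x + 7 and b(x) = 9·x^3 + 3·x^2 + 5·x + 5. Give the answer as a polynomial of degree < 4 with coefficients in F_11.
Multiply as integer polynomials: a · b = 36·x^6 + 93·x^5 + 101·x^4 + 146·x^3 + 96·x^2 + 65·x + 35. Reducing coefficients mod 11: a · b ≡ 3·x^6 + 5·x^5 + 2·x^4 + 3·x^3 + 8·x^2 + 10·x + 2. Now divide by f(x) = x^4 + x^3 + 7·x^2 + 5·x + 6 in F_11[x], eliminating the leading term at each step:
  leading term 3·x^6: subtract (3·x^2)·f(x) = 3·x^6 + 3·x^5 + 10·x^4 + 4·x^3 + 7·x^2, leaving 2·x^5 + 3·x^4 + 10·x^3 + x^2 + 10·x + 2 (coefficients mod 11)
  leading term 2·x^5: subtract (2·x)·f(x) = 2·x^5 + 2·x^4 + 3·x^3 + 10·x^2 + x, leaving x^4 + 7·x^3 + 2·x^2 + 9·x + 2 (coefficients mod 11)
  leading term x^4: subtract (1)·f(x) = x^4 + x^3 + 7·x^2 + 5·x + 6, leaving 6·x^3 + 6·x^2 + 4·x + 7 (coefficients mod 11)
The degree is now < 4, so this is the remainder. Hence a · b ≡ 6·x^3 + 6·x^2 + 4·x + 7 in F_11[x]/(f).

Final answer: a · b ≡ 6·x^3 + 6·x^2 + 4·x + 7 (mod f(x))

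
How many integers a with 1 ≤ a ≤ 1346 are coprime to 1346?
The number of a ∈ {1, ..., 1346} with gcd(a, 1346) = 1 is by definition Euler's totient φ(1346). φ is multiplicative, with φ(p^e) = p^e − p^(e−1). Factorise 1346 = 2 · 673. Then
  φ(1346) = (2 − 1) · (673 − 1) = 1 · 672 = 672.
So there are 672 such integers.

Final answer: 672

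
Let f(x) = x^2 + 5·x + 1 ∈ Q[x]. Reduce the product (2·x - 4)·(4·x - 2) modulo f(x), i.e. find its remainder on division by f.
a · b ≡ -60·x (mod f(x))

First multiply in Q[x] without reducing: a · b = 8·x^2 - 20·x + 8. Now divide by f(x) = x^2 + 5·x + 1, eliminating the leading term at each step:
  leading term 8·x^2: subtract (8)·f(x) = 8·x^2 + 40·x + 8, leaving -60·x
The degree is now < 2, so this is the remainder. Hence a · b ≡ -60·x in Q[x]/(f).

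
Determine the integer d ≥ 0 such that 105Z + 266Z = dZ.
In the PID Z, (a, b) is generated by gcd(a, b). Compute gcd(266, 105) with the extended Euclidean algorithm, tracking rows (r, s, t) with s·266 + t·105 = r:
  row A: (266, 1, 0)   [1·266 + 0·105 = 266]
  row B: (105, 0, 1)   [0·266 + 1·105 = 105]
  266 = 2·105 + 56   → row C = row A − 2·row B = (56, 1, −2)   [check: 1·266 − 2·105 = 56]
  105 = 1·56 + 49   → row D = row B − 1·row C = (49, −1, 3)   [check: −1·266 + 3·105 = 49]
  56 = 1·49 + 7   → row E = row C − 1·row D = (7, 2, −5)   [check: 2·266 − 5·105 = 7]
  49 = 7·7 + 0   → remainder 0, stop. gcd = 7 (last nonzero row E).
So gcd(105, 266) = 7, with Bézout identity 2·266 − 5·105 = 7. Containment (⊇): the Bézout identity exhibits 7 as an element of (105, 266), giving (7) ⊆ (105, 266). Containment (⊆): since 7 | 105 and 7 | 266 (105 = 7·15, 266 = 7·38), every Z-linear combination of 105 and 266 is divisible by 7, so (105, 266) ⊆ (7). Therefore (105, 266) = (7), d = 7.

Final answer: (105, 266) = (7); d = 7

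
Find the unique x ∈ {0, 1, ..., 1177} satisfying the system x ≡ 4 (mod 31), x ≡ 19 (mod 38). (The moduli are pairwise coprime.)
The moduli 31, 38 are pairwise coprime, so by the CRT there is a unique solution mod 31·38 = 1178.
Solve by successive substitution. Start with x ≡ 4 (mod 31).
  Combine with x ≡ 19 (mod 38): write x = 4 + 31·t and require 4 + 31·t ≡ 19 (mod 38), i.e. 31·t ≡ 19 − 4 ≡ 15 (mod 38). Since 31^(−1) ≡ 27 (mod 38), t ≡ 27·15 ≡ 25 (mod 38). So x ≡ 4 + 31·25 = 779 (mod 1178).
Unique solution in [0, 1178): x = 779.

Final answer: x ≡ 779 (mod 1178); the representative in [0, 1178) is 779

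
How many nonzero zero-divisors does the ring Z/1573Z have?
In Z/1573Z each nonzero element is either a unit (gcd with 1573 is 1) or a zero-divisor (gcd > 1). The number of units is φ(1573): factorise 1573 = 11^2 · 13, so φ(1573) = (11^2 − 11^1) · (13 − 1) = 110 · 12 = 1320. The nonzero elements number 1573 − 1 = 1572. Hence the nonzero zero-divisors number 1572 − 1320 = 252.

Final answer: Z/1573Z has 252 nonzero zero-divisors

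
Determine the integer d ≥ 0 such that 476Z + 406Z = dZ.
In the PID Z, (a, b) is generated by gcd(a, b). Compute gcd(476, 406) with the extended Euclidean algorithm, tracking rows (r, s, t) with s·476 + t·406 = r:
  row A: (476, 1, 0)   [1·476 + 0·406 = 476]
  row B: (406, 0, 1)   [0·476 + 1·406 = 406]
  476 = 1·406 + 70   → row C = row A − 1·row B = (70, 1, −1)   [check: 1·476 − 1·406 = 70]
  406 = 5·70 + 56   → row D = row B − 5·row C = (56, −5, 6)   [check: −5·476 + 6·406 = 56]
  70 = 1·56 + 14   → row E = row C − 1·row D = (14, 6, −7)   [check: 6·476 − 7·406 = 14]
  56 = 4·14 + 0   → remainder 0, stop. gcd = 14 (last nonzero row E).
So gcd(476, 406) = 14, with Bézout identity 6·476 − 7·406 = 14. Containment (⊇): the Bézout identity exhibits 14 as an element of (476, 406), giving (14) ⊆ (476, 406). Containment (⊆): since 14 | 476 and 14 | 406 (476 = 14·34, 406 = 14·29), every Z-linear combination of 476 and 406 is divisible by 14, so (476, 406) ⊆ (14). Therefore (476, 406) = (14), d = 14.

Final answer: (476, 406) = (14); d = 14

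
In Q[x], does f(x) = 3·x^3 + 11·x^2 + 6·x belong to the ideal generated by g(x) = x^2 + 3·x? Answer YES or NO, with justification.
In Q[x] the ideal (g) consists of all multiples of g, so f ∈ (g) iff g | f, i.e. iff the remainder of f on division by g is 0. Divide f by g (g is monic, so eliminate the leading term of the running remainder at each step):
  leading term 3·x^3: subtract (3·x)·g(x) = 3·x^3 + 9·x^2, leaving 2·x^2 + 6·x
  leading term 2·x^2: subtract (2)·g(x) = 2·x^2 + 6·x, leaving 0
The remainder is 0, so f(x) = g(x) · h(x) with h(x) = 3·x + 2. Hence g | f, i.e. f ∈ (g).

Final answer: YES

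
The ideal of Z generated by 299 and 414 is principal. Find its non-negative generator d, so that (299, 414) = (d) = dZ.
In the PID Z, (a, b) is generated by gcd(a, b). Compute gcd(414, 299) with the extended Euclidean algorithm, tracking rows (r, s, t) with s·414 + t·299 = r:
  row A: (414, 1, 0)   [1·414 + 0·299 = 414]
  row B: (299, 0, 1)   [0·414 + 1·299 = 299]
  414 = 1·299 + 115   → row C = row A − 1·row B = (115, 1, −1)   [check: 1·414 − 1·299 = 115]
  299 = 2·115 + 69   → row D = row B − 2·row C = (69, −2, 3)   [check: −2·414 + 3·299 = 69]
  115 = 1·69 + 46   → row E = row C − 1·row D = (46, 3, −4)   [check: 3·414 − 4·299 = 46]
  69 = 1·46 + 23   → row F = row D − 1·row E = (23, −5, 7)   [check: −5·414 + 7·299 = 23]
  46 = 2·23 + 0   → remainder 0, stop. gcd = 23 (last nonzero row F).
So gcd(299, 414) = 23, with Bézout identity −5·414 + 7·299 = 23. Containment (⊇): the Bézout identity exhibits 23 as an element of (299, 414), giving (23) ⊆ (299, 414). Containment (⊆): since 23 | 299 and 23 | 414 (299 = 23·13, 414 = 23·18), every Z-linear combination of 299 and 414 is divisible by 23, so (299, 414) ⊆ (23). Therefore (299, 414) = (23), d = 23.

Final answer: (299, 414) = (23); d = 23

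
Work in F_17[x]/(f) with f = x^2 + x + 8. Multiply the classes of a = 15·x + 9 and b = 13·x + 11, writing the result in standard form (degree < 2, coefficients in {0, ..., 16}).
a · b ≡ 2·x + 1 (mod f(x))

Multiply as integer polynomials: a · b = 195·x^2 + 282·x + 99. Reducing coefficients mod 17: a · b ≡ 8·x^2 + 10·x + 14. Now divide by f(x) = x^2 + x + 8 in F_17[x], eliminating the leading term at each step:
  leading term 8·x^2: subtract (8)·f(x) = 8·x^2 + 8·x + 13, leaving 2·x + 1 (coefficients mod 17)
The degree is now < 2, so this is the remainder. Hence a · b ≡ 2·x + 1 in F_17[x]/(f).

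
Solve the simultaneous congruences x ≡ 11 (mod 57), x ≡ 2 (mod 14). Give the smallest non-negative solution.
x ≡ 296 (mod 798); the representative in [0, 798) is 296

The moduli 57, 14 are pairwise coprime, so by the CRT there is a unique solution mod 57·14 = 798.
Solve by successive substitution. Start with x ≡ 11 (mod 57).
  Combine with x ≡ 2 (mod 14): write x = 11 + 57·t and require 11 + 57·t ≡ 2 (mod 14), i.e. 57·t ≡ 2 − 11 ≡ 5 (mod 14). Since 57^(−1) ≡ 1 (mod 14) (57 ≡ 1 (mod 14)), t ≡ 1·5 ≡ 5 (mod 14). So x ≡ 11 + 57·5 = 296 (mod 798).
Unique solution in [0, 798): x = 296.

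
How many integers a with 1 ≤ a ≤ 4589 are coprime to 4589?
The number of a ∈ {1, ..., 4589} with gcd(a, 4589) = 1 is by definition Euler's totient φ(4589). φ is multiplicative, with φ(p^e) = p^e − p^(e−1). Factorise 4589 = 13 · 353. Then
  φ(4589) = (13 − 1) · (353 − 1) = 12 · 352 = 4224.
So there are 4224 such integers.

Final answer: 4224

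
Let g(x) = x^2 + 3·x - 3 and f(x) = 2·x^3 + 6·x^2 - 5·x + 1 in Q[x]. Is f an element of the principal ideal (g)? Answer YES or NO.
NO

In Q[x] the ideal (g) consists of all multiples of g, so f ∈ (g) iff g | f, i.e. iff the remainder of f on division by g is 0. Divide f by g (g is monic, so eliminate the leading term of the running remainder at each step):
  leading term 2·x^3: subtract (2·x)·g(x) = 2·x^3 + 6·x^2 - 6·x, leaving x + 1
The remainder r(x) = x + 1 ≠ 0 (and deg r < deg g), so g ∤ f, i.e. f ∉ (g).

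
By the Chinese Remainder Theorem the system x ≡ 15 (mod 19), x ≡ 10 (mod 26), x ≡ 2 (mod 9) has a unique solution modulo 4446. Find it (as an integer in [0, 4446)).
The moduli 19, 26, 9 are pairwise coprime, so by the CRT there is a unique solution mod 19·26·9 = 4446.
Solve by successive substitution. Start with x ≡ 15 (mod 19).
  Combine with x ≡ 10 (mod 26): write x = 15 + 19·t and require 15 + 19·t ≡ 10 (mod 26), i.e. 19·t ≡ 10 − 15 ≡ 21 (mod 26). Since 19^(−1) ≡ 11 (mod 26), t ≡ 11·21 ≡ 23 (mod 26). So x ≡ 15 + 19·23 = 452 (mod 494).
  Combine with x ≡ 2 (mod 9): write x = 452 + 494·t and require 452 + 494·t ≡ 2 (mod 9), i.e. 494·t ≡ 2 − 452 ≡ 0 (mod 9). Since 494^(−1) ≡ 8 (mod 9) (494 ≡ 8 (mod 9)), t ≡ 8·0 ≡ 0 (mod 9). So x ≡ 452 + 494·0 = 452 (mod 4446).
Unique solution in [0, 4446): x = 452.

Final answer: x ≡ 452 (mod 4446); the representative in [0, 4446) is 452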